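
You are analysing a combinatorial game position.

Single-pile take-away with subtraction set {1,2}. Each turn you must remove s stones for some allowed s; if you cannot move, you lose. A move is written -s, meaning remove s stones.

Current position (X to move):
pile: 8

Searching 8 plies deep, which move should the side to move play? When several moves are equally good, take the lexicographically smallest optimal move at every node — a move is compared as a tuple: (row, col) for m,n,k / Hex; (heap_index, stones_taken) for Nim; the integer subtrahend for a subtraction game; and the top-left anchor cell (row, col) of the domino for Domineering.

p1 X@[8]: -1[7]-1 -2[6]+1*
p2 O@[6]: -1[5]-1* -2[4]-1
p3 X@[5]: -1[4]-1 -2[3]+1*
p4 O@[3]: -1[2]-1* -2[1]-1
p5 X@[2]: -1[1]-1 -2[0]+1*
p6 O@[0] terminal -1; root [8] d8

X's best at [8]: -2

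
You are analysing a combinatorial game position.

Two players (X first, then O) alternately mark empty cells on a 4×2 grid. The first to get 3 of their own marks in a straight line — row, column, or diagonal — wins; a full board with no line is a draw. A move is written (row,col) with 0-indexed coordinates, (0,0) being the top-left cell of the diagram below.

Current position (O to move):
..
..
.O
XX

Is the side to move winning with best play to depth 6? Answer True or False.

ply 1, O at ../../.O/XX | (0,0)=+0→O./../.O/XX*; (0,1)=+0→.O/../.O/XX; (1,0)=+0→../O./.O/XX; (1,1)=+0→../.O/.O/XX; (2,0)=+0→../../OO/XX
ply 2, X at O./../.O/XX | (0,1)=+0→OX/../.O/XX*; (1,0)=+0→O./X./.O/XX; (1,1)=+0→O./.X/.O/XX; (2,0)=+0→O./../XO/XX
ply 3, O at OX/../.O/XX | (1,0)=+0→OX/O./.O/XX*; (1,1)=+0→OX/.O/.O/XX; (2,0)=+0→OX/../OO/XX
ply 4, X at OX/O./.O/XX | (1,1)=-1→OX/OX/.O/XX; (2,0)=+0→OX/O./XO/XX*
ply 5, O at OX/O./XO/XX | (1,1)=+0→OX/OO/XO/XX*
ply 6: OX/OO/XO/XX is terminal +0 (X); from ../../.O/XX depth 6

O winning at [../../.O/XX]: False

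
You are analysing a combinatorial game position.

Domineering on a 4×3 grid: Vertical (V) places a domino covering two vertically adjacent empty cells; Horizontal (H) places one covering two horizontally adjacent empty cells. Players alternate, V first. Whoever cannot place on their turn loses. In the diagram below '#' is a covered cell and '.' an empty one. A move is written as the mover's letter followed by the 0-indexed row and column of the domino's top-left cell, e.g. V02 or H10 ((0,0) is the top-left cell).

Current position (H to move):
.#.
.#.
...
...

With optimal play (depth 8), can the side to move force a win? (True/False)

ply 1, H at .#./.#./.../... | H20=-1→.#./.#./##./...*; H21=-1→.#./.#./.##/...; H30=-1→.#./.#./.../##.; H31=-1→.#./.#./.../.##
ply 2, V at .#./.#./##./... | V00=+1→##./##./##./...*; V02=+1→.##/.##/##./...; V12=+1→.#./.##/###/...; V22=+1→.#./.#./###/..#
ply 3, H at ##./##./##./... | H30=-1→##./##./##./##.*; H31=-1→##./##./##./.##
ply 4, V at ##./##./##./##. | V02=+1→###/###/##./##.*; V12=+1→##./###/###/##.; V22=+1→##./##./###/###
ply 5: ###/###/##./##. is terminal -1 (H); from .#./.#./.../... depth 8

H winning at [.#./.#./.../...]: False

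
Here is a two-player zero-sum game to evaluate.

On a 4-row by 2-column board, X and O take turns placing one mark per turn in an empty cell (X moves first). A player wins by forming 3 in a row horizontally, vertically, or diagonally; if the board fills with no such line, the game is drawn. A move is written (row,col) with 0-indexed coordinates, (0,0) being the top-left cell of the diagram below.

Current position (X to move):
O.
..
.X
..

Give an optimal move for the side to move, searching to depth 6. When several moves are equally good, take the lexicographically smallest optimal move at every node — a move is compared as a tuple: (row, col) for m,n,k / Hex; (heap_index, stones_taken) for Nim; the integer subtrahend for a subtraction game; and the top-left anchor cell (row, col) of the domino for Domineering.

X's best at [O./../.X/..]: (1,1)

p1 X@[O./../.X/..]: (0,1)[OX/../.X/..]+0 (1,0)[O./X./.X/..]+0 (1,1)[O./.X/.X/..]+1* (2,0)[O./../XX/..]+0 (3,0)[O./../.X/X.]+0 (3,1)[O./../.X/.X]+0
p2 O@[O./.X/.X/..]: (0,1)[OO/.X/.X/..]-1* (1,0)[O./OX/.X/..]-1 (2,0)[O./.X/OX/..]-1 (3,0)[O./.X/.X/O.]-1 (3,1)[O./.X/.X/.O]-1
p3 X@[OO/.X/.X/..]: (1,0)[OO/XX/.X/..]+0 (2,0)[OO/.X/XX/..]+0 (3,0)[OO/.X/.X/X.]+0 (3,1)[OO/.X/.X/.X]+1*
p4 O@[OO/.X/.X/.X] terminal -1; root [O./../.X/..] d6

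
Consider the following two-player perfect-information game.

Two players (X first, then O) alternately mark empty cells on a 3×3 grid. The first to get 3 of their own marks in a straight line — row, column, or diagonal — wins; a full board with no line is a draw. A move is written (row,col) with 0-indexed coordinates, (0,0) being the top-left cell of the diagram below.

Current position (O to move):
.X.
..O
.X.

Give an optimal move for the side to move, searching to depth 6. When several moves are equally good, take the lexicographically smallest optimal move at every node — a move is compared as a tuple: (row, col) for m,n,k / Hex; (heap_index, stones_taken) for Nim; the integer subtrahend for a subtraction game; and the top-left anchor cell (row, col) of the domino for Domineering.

O's best at [.X./..O/.X.]: (1,1)

[.X./..O/.X.] O move#1: (0,0):-1/OX./..O/.X., (0,2):-1/.XO/..O/.X., (1,0):-1/.X./O.O/.X., (1,1):+1/.X./.OO/.X.*, (2,0):-1/.X./..O/OX., (2,2):-1/.X./..O/.XO
[.X./.OO/.X.] X move#2: (0,0):-1/XX./.OO/.X.*, (0,2):-1/.XX/.OO/.X., (1,0):-1/.X./XOO/.X., (2,0):-1/.X./.OO/XX., (2,2):-1/.X./.OO/.XX
[XX./.OO/.X.] O move#3: (0,2):+1/XXO/.OO/.X.*, (1,0):+1/XX./OOO/.X., (2,0):-1/XX./.OO/OX., (2,2):-1/XX./.OO/.XO
[XXO/.OO/.X.] X move#4: (1,0):-1/XXO/XOO/.X.*, (2,0):-1/XXO/.OO/XX., (2,2):-1/XXO/.OO/.XX
[XXO/XOO/.X.] O move#5: (2,0):+1/XXO/XOO/OX.*, (2,2):+1/XXO/XOO/.XO
[XXO/XOO/OX.] end (terminal -1, X#6); searched .X./..O/.X. to 6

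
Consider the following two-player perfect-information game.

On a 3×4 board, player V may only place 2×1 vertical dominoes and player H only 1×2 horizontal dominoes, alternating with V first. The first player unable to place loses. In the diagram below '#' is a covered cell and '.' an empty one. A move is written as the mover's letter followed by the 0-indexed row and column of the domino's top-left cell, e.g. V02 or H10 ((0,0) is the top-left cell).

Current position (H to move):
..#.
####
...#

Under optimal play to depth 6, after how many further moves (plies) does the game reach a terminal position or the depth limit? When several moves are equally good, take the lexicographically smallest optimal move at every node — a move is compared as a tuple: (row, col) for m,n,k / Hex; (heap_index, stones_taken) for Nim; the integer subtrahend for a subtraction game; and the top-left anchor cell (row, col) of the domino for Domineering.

PV length from [..#./####/...#]: 1 ply

[..#./####/...#] H move#1: H00:+1/###./####/...#*, H20:+1/..#./####/##.#, H21:+1/..#./####/.###
[###./####/...#] end (terminal -1, V#2); searched ..#./####/...# to 6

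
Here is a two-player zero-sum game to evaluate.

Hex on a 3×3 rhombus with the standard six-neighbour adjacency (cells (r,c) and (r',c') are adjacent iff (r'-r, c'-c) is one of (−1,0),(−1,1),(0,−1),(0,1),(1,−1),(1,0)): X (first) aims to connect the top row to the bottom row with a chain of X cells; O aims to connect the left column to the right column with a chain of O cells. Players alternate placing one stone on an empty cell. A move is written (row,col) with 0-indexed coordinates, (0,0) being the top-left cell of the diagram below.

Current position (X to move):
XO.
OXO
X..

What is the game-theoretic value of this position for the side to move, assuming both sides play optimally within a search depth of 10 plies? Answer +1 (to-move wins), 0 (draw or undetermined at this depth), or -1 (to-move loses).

ply 1, X at XO./OXO/X.. | (0,2)=+1→XOX/OXO/X..*; (2,1)=-1→XO./OXO/XX.; (2,2)=-1→XO./OXO/X.X
ply 2: XOX/OXO/X.. is terminal -1 (O); from XO./OXO/X.. depth 10

value(XO./OXO/X.., X) = +1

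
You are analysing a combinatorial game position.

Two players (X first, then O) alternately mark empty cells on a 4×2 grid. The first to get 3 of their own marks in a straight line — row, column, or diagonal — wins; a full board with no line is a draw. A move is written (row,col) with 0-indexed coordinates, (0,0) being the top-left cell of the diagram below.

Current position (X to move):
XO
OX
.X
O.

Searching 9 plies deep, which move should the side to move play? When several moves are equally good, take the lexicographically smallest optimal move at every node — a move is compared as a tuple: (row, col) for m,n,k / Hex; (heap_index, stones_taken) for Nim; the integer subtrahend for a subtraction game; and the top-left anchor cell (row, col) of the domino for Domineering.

p1 X@[XO/OX/.X/O.]: (2,0)[XO/OX/XX/O.]+0 (3,1)[XO/OX/.X/OX]+1*
p2 O@[XO/OX/.X/OX] terminal -1; root [XO/OX/.X/O.] d9

X's best at [XO/OX/.X/O.]: (3,1)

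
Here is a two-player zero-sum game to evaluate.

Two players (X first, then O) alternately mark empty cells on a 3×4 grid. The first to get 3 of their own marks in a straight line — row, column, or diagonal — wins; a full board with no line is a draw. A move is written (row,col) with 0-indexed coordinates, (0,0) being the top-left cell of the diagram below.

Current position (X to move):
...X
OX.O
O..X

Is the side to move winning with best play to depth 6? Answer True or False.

X winning at [...X/OX.O/O..X]: True

p1 X@[...X/OX.O/O..X]: (0,0)[X..X/OX.O/O..X]+1* (0,1)[.X.X/OX.O/O..X]-1 (0,2)[..XX/OX.O/O..X]-1 (1,2)[...X/OXXO/O..X]-1 (2,1)[...X/OX.O/OX.X]-1 (2,2)[...X/OX.O/O.XX]-1
p2 O@[X..X/OX.O/O..X]: (0,1)[XO.X/OX.O/O..X]-1* (0,2)[X.OX/OX.O/O..X]-1 (1,2)[X..X/OXOO/O..X]-1 (2,1)[X..X/OX.O/OO.X]-1 (2,2)[X..X/OX.O/O.OX]-1
p3 X@[XO.X/OX.O/O..X]: (0,2)[XOXX/OX.O/O..X]+0 (1,2)[XO.X/OXXO/O..X]+1* (2,1)[XO.X/OX.O/OX.X]+1 (2,2)[XO.X/OX.O/O.XX]+1
p4 O@[XO.X/OXXO/O..X]: (0,2)[XOOX/OXXO/O..X]-1* (2,1)[XO.X/OXXO/OO.X]-1 (2,2)[XO.X/OXXO/O.OX]-1
p5 X@[XOOX/OXXO/O..X]: (2,1)[XOOX/OXXO/OX.X]+1* (2,2)[XOOX/OXXO/O.XX]+1
p6 O@[XOOX/OXXO/OX.X] terminal -1; root [...X/OX.O/O..X] d6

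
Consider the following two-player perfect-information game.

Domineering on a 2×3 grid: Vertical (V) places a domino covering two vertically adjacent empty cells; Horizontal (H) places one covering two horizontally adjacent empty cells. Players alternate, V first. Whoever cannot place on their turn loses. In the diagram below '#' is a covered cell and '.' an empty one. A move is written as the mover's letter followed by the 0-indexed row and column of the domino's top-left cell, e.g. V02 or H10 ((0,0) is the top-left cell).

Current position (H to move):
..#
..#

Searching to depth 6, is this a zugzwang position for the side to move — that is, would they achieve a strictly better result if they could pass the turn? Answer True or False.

ply 1, H at ..#/..# | H00=+1→###/..#*; H10=+1→..#/###
ply 2: ###/..# is terminal -1 (V); from ..#/..# depth 6
pass branch (V moves first from the same position):
  | ply 1, V at ..#/..# | V00=+1→#.#/#.#*; V01=+1→.##/.##
  | ply 2: #.#/#.# is terminal -1 (H); from ..#/..# depth 6
H moving scores +1; H passing scores -1

zugzwang(..#/..#, H) = False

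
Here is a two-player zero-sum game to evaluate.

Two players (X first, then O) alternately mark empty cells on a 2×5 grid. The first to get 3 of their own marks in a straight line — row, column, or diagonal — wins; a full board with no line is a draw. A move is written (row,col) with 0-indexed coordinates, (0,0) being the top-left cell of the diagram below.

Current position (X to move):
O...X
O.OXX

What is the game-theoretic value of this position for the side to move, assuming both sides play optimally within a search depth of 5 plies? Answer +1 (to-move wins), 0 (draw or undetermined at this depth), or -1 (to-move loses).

p1 X@[O...X/O.OXX]: (0,1)[OX..X/O.OXX]-1 (0,2)[O.X.X/O.OXX]-1 (0,3)[O..XX/O.OXX]-1 (1,1)[O...X/OXOXX]+0*
p2 O@[O...X/OXOXX]: (0,1)[OO..X/OXOXX]+0* (0,2)[O.O.X/OXOXX]+0 (0,3)[O..OX/OXOXX]+0
p3 X@[OO..X/OXOXX]: (0,2)[OOX.X/OXOXX]+0* (0,3)[OO.XX/OXOXX]-1
p4 O@[OOX.X/OXOXX]: (0,3)[OOXOX/OXOXX]+0*
p5 X@[OOXOX/OXOXX] terminal +0; root [O...X/O.OXX] d5

value(O...X/O.OXX, X) = 0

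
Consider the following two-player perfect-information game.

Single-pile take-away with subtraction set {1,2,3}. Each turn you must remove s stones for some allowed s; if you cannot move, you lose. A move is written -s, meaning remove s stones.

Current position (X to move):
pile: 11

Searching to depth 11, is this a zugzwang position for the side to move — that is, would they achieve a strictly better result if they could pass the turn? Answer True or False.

zugzwang(11, X) = False

[11] X move#1: -1:-1/10, -2:-1/9, -3:+1/8*
[8] O move#2: -1:-1/7*, -2:-1/6, -3:-1/5
[7] X move#3: -1:-1/6, -2:-1/5, -3:+1/4*
[4] O move#4: -1:-1/3*, -2:-1/2, -3:-1/1
[3] X move#5: -1:-1/2, -2:-1/1, -3:+1/0*
[0] end (terminal -1, O#6); searched 11 to 11
if X skipped the turn, O would face:
~ [11] O move#1: -1:-1/10, -2:-1/9, -3:+1/8*
~ [8] X move#2: -1:-1/7*, -2:-1/6, -3:-1/5
~ [7] O move#3: -1:-1/6, -2:-1/5, -3:+1/4*
~ [4] X move#4: -1:-1/3*, -2:-1/2, -3:-1/1
~ [3] O move#5: -1:-1/2, -2:-1/1, -3:+1/0*
~ [0] end (terminal -1, X#6); searched 11 to 11
compare (X): move=+1 vs pass=-1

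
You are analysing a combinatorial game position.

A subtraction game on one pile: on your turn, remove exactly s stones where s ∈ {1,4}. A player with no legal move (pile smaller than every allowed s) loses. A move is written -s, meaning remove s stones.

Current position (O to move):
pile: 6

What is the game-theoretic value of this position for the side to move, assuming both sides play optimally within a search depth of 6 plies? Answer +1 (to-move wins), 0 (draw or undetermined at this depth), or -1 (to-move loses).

p1 O@[6]: -1[5]+1* -4[2]+1
p2 X@[5]: -1[4]-1* -4[1]-1
p3 O@[4]: -1[3]-1 -4[0]+1*
p4 X@[0] terminal -1; root [6] d6

value(6, O) = +1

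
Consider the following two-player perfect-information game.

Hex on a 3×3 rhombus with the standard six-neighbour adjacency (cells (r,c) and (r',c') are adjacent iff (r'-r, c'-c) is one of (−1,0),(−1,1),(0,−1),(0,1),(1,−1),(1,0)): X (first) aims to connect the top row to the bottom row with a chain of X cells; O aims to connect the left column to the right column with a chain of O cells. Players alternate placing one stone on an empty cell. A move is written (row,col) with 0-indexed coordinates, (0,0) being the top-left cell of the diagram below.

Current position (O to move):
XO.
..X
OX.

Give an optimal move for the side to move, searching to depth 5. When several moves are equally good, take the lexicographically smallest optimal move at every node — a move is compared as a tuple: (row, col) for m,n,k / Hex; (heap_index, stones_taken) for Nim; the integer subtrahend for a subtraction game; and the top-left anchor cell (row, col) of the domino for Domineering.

O's best at [XO./..X/OX.]: (0,2)

[XO./..X/OX.] O move#1: (0,2):+1/XOO/..X/OX.*, (1,0):-1/XO./O.X/OX., (1,1):-1/XO./.OX/OX., (2,2):-1/XO./..X/OXO
[XOO/..X/OX.] X move#2: (1,0):-1/XOO/X.X/OX.*, (1,1):-1/XOO/.XX/OX., (2,2):-1/XOO/..X/OXX
[XOO/X.X/OX.] O move#3: (1,1):+1/XOO/XOX/OX.*, (2,2):-1/XOO/X.X/OXO
[XOO/XOX/OX.] end (terminal -1, X#4); searched XO./..X/OX. to 5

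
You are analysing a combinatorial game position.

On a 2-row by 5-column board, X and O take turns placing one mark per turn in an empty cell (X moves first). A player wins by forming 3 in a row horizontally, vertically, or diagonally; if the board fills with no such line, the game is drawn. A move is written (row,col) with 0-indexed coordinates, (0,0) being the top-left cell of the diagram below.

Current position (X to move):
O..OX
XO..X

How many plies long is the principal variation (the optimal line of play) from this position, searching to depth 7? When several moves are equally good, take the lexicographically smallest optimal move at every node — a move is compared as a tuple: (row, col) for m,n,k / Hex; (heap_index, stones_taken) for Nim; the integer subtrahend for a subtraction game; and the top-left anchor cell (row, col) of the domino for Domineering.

PV length from [O..OX/XO..X]: 4 plies

p1 X@[O..OX/XO..X]: (0,1)[OX.OX/XO..X]+0* (0,2)[O.XOX/XO..X]+0 (1,2)[O..OX/XOX.X]+0 (1,3)[O..OX/XO.XX]+0
p2 O@[OX.OX/XO..X]: (0,2)[OXOOX/XO..X]+0* (1,2)[OX.OX/XOO.X]+0 (1,3)[OX.OX/XO.OX]+0
p3 X@[OXOOX/XO..X]: (1,2)[OXOOX/XOX.X]+0* (1,3)[OXOOX/XO.XX]+0
p4 O@[OXOOX/XOX.X]: (1,3)[OXOOX/XOXOX]+0*
p5 X@[OXOOX/XOXOX] terminal +0; root [O..OX/XO..X] d7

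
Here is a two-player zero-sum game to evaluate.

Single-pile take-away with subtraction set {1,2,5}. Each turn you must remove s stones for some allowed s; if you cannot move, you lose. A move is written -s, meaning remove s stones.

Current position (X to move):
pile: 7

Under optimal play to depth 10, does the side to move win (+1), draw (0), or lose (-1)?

value(7, X) = +1

p1 X@[7]: -1[6]+1* -2[5]-1 -5[2]-1
p2 O@[6]: -1[5]-1* -2[4]-1 -5[1]-1
p3 X@[5]: -1[4]-1 -2[3]+1* -5[0]+1
p4 O@[3]: -1[2]-1* -2[1]-1
p5 X@[2]: -1[1]-1 -2[0]+1*
p6 O@[0] terminal -1; root [7] d10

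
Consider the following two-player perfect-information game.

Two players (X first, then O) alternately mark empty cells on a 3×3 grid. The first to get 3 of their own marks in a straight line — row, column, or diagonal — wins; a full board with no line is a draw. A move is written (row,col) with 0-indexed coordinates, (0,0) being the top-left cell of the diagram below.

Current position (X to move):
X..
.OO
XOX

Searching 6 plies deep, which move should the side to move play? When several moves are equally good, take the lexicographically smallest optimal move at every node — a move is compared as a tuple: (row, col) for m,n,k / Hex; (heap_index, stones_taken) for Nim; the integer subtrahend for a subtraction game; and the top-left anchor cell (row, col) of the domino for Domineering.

X's best at [X../.OO/XOX]: (1,0)

p1 X@[X../.OO/XOX]: (0,1)[XX./.OO/XOX]-1 (0,2)[X.X/.OO/XOX]-1 (1,0)[X../XOO/XOX]+1*
p2 O@[X../XOO/XOX] terminal -1; root [X../.OO/XOX] d6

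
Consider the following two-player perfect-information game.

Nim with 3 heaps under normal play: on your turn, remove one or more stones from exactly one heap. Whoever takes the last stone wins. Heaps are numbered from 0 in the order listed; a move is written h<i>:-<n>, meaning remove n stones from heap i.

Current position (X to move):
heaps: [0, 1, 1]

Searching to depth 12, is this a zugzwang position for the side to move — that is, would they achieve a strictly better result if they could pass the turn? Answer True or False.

zugzwang((0,1,1), X) = True

p1 X@[(0,1,1)]: h1:-1[(0,0,1)]-1* h2:-1[(0,1,0)]-1
p2 O@[(0,0,1)]: h2:-1[(0,0,0)]+1*
p3 X@[(0,0,0)] terminal -1; root [(0,1,1)] d12
suppose X passes — search the same position with O to move:
pass> p1 O@[(0,1,1)]: h1:-1[(0,0,1)]-1* h2:-1[(0,1,0)]-1
pass> p2 X@[(0,0,1)]: h2:-1[(0,0,0)]+1*
pass> p3 O@[(0,0,0)] terminal -1; root [(0,1,1)] d12
for X: play -1, pass +1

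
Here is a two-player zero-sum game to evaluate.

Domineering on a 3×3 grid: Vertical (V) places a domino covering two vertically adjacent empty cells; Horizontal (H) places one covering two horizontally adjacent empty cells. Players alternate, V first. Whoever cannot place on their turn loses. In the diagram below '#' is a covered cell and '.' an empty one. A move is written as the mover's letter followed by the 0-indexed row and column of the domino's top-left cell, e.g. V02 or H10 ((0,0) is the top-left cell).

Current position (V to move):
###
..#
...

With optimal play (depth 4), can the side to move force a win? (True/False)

V winning at [###/..#/...]: True

ply 1, V at ###/..#/... | V10=-1→###/#.#/#..; V11=+1→###/.##/.#.*
ply 2: ###/.##/.#. is terminal -1 (H); from ###/..#/... depth 4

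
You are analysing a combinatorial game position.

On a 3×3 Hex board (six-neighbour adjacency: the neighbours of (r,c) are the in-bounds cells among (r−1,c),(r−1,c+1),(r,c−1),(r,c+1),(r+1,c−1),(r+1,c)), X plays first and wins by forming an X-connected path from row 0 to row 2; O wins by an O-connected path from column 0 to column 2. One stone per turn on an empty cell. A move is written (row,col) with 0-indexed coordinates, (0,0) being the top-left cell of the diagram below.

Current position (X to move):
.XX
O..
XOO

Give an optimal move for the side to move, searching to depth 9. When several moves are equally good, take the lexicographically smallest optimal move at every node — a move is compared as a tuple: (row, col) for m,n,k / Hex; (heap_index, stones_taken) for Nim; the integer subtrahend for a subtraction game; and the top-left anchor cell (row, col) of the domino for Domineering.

X's best at [.XX/O../XOO]: (1,1)

ply 1, X at .XX/O../XOO | (0,0)=-1→XXX/O../XOO; (1,1)=+1→.XX/OX./XOO*; (1,2)=-1→.XX/O.X/XOO
ply 2: .XX/OX./XOO is terminal -1 (O); from .XX/O../XOO depth 9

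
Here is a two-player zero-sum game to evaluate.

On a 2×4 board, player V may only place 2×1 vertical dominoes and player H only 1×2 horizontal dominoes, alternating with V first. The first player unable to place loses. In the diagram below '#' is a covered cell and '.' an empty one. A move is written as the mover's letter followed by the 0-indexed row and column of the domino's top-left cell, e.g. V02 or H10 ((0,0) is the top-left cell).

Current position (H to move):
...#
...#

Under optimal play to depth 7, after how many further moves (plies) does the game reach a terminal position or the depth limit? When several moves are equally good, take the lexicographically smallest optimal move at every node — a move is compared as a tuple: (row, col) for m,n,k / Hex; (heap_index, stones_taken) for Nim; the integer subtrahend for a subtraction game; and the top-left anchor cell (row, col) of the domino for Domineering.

ply 1, H at ...#/...# | H00=+1→##.#/...#*; H01=+1→.###/...#; H10=+1→...#/##.#; H11=+1→...#/.###
ply 2, V at ##.#/...# | V02=-1→####/..##*
ply 3, H at ####/..## | H10=+1→####/####*
ply 4: ####/#### is terminal -1 (V); from ...#/...# depth 7

PV length from [...#/...#]: 3 plies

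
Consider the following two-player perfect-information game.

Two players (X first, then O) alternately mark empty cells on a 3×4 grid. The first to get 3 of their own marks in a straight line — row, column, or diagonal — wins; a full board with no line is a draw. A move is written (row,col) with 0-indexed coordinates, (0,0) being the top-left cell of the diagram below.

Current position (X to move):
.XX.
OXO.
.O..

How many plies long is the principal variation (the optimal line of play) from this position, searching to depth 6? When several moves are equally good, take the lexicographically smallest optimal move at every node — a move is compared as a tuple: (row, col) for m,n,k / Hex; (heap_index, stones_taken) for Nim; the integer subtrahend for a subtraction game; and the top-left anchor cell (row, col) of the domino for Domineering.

PV length from [.XX./OXO./.O..]: 1 ply

ply 1, X at .XX./OXO./.O.. | (0,0)=+1→XXX./OXO./.O..*; (0,3)=+1→.XXX/OXO./.O..; (1,3)=-1→.XX./OXOX/.O..; (2,0)=+1→.XX./OXO./XO..; (2,2)=-1→.XX./OXO./.OX.; (2,3)=-1→.XX./OXO./.O.X
ply 2: XXX./OXO./.O.. is terminal -1 (O); from .XX./OXO./.O.. depth 6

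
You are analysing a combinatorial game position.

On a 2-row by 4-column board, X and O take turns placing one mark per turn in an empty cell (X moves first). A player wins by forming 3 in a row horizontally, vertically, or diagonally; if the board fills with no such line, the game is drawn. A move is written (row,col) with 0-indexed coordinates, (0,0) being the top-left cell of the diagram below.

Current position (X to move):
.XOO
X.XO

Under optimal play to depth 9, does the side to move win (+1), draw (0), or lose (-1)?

ply 1, X at .XOO/X.XO | (0,0)=+0→XXOO/X.XO; (1,1)=+1→.XOO/XXXO*
ply 2: .XOO/XXXO is terminal -1 (O); from .XOO/X.XO depth 9

value(.XOO/X.XO, X) = +1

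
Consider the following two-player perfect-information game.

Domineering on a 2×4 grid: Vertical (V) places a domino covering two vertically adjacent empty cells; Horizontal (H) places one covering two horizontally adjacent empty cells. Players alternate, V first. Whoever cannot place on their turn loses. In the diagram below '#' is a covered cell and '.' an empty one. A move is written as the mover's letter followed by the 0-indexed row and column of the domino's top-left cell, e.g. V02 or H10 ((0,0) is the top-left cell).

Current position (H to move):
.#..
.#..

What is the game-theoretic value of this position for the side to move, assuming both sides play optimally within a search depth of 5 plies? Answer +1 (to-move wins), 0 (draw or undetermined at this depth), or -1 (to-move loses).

value(.#../.#.., H) = +1

ply 1, H at .#../.#.. | H02=+1→.###/.#..*; H12=+1→.#../.###
ply 2, V at .###/.#.. | V00=-1→####/##..*
ply 3, H at ####/##.. | H12=+1→####/####*
ply 4: ####/#### is terminal -1 (V); from .#../.#.. depth 5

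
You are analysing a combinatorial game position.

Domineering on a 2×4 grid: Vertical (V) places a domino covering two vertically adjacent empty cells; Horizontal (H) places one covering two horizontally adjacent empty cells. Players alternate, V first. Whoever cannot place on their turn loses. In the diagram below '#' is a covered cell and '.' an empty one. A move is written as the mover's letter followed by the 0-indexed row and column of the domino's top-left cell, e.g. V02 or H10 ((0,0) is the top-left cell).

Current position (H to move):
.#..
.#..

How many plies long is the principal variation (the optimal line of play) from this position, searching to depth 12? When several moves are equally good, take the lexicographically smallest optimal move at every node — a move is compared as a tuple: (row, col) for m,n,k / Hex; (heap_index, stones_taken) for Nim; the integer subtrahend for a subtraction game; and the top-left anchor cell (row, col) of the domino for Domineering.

PV length from [.#../.#..]: 3 plies

[.#../.#..] H move#1: H02:+1/.###/.#..*, H12:+1/.#../.###
[.###/.#..] V move#2: V00:-1/####/##..*
[####/##..] H move#3: H12:+1/####/####*
[####/####] end (terminal -1, V#4); searched .#../.#.. to 12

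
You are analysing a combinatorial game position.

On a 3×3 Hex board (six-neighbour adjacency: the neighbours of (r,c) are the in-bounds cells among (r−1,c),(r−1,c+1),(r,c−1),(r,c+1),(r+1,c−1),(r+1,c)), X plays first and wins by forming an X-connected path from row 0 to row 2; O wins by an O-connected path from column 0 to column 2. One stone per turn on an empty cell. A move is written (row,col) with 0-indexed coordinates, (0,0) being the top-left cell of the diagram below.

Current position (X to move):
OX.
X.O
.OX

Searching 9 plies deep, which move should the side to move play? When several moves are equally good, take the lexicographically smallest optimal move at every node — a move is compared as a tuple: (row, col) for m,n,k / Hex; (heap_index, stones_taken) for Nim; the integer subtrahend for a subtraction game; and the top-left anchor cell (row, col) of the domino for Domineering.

X's best at [OX./X.O/.OX]: (2,0)

ply 1, X at OX./X.O/.OX | (0,2)=-1→OXX/X.O/.OX; (1,1)=-1→OX./XXO/.OX; (2,0)=+1→OX./X.O/XOX*
ply 2: OX./X.O/XOX is terminal -1 (O); from OX./X.O/.OX depth 9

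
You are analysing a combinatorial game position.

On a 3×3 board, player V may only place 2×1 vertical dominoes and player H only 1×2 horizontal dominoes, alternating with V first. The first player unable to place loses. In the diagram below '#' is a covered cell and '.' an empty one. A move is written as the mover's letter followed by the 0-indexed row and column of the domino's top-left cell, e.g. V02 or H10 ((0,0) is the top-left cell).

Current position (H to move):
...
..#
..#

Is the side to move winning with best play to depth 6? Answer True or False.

H winning at [.../..#/..#]: True

[.../..#/..#] H move#1: H00:-1/##./..#/..#, H01:-1/.##/..#/..#, H10:+1/.../###/..#*, H20:-1/.../..#/###
[.../###/..#] end (terminal -1, V#2); searched .../..#/..# to 6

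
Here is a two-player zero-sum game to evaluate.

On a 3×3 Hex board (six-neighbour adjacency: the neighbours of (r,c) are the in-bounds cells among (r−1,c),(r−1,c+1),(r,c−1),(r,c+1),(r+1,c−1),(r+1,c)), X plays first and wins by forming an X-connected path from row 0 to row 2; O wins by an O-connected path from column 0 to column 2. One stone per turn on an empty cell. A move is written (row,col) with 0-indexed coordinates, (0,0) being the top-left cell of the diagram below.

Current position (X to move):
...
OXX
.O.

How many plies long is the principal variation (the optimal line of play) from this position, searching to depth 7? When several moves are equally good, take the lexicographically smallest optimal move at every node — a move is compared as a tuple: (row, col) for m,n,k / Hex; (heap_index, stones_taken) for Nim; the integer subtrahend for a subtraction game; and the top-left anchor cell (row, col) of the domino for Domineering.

PV length from [.../OXX/.O.]: 5 plies

[.../OXX/.O.] X move#1: (0,0):+1/X../OXX/.O.*, (0,1):+1/.X./OXX/.O., (0,2):+1/..X/OXX/.O., (2,0):+1/.../OXX/XO., (2,2):+1/.../OXX/.OX
[X../OXX/.O.] O move#2: (0,1):-1/XO./OXX/.O.*, (0,2):-1/X.O/OXX/.O., (2,0):-1/X../OXX/OO., (2,2):-1/X../OXX/.OO
[XO./OXX/.O.] X move#3: (0,2):+1/XOX/OXX/.O.*, (2,0):-1/XO./OXX/XO., (2,2):-1/XO./OXX/.OX
[XOX/OXX/.O.] O move#4: (2,0):-1/XOX/OXX/OO.*, (2,2):-1/XOX/OXX/.OO
[XOX/OXX/OO.] X move#5: (2,2):+1/XOX/OXX/OOX*
[XOX/OXX/OOX] end (terminal -1, O#6); searched .../OXX/.O. to 7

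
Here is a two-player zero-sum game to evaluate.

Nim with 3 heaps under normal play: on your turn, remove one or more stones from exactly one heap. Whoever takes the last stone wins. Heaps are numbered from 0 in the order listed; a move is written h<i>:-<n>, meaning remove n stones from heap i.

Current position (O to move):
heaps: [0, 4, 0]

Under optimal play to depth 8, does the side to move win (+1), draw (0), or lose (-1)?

value((0,4,0), O) = +1

ply 1, O at (0,4,0) | h1:-1=-1→(0,3,0); h1:-2=-1→(0,2,0); h1:-3=-1→(0,1,0); h1:-4=+1→(0,0,0)*
ply 2: (0,0,0) is terminal -1 (X); from (0,4,0) depth 8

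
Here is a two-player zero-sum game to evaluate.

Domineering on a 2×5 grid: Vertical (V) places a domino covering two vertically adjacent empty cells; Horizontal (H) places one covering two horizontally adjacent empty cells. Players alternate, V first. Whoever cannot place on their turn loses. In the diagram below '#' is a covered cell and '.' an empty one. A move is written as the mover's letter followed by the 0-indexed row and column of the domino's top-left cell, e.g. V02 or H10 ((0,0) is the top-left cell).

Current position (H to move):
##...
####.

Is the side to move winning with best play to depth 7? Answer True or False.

ply 1, H at ##.../####. | H02=-1→####./####.; H03=+1→##.##/####.*
ply 2: ##.##/####. is terminal -1 (V); from ##.../####. depth 7

H winning at [##.../####.]: True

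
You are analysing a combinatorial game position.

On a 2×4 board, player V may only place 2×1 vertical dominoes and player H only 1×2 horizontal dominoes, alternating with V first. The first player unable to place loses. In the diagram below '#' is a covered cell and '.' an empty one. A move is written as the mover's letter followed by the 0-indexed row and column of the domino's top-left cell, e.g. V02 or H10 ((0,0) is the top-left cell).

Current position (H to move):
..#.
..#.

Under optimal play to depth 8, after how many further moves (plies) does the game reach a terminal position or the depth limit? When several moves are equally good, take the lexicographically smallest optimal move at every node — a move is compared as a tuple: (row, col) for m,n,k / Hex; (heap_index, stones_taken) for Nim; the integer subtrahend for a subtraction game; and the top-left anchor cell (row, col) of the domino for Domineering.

[..#./..#.] H move#1: H00:+1/###./..#.*, H10:+1/..#./###.
[###./..#.] V move#2: V03:-1/####/..##*
[####/..##] H move#3: H10:+1/####/####*
[####/####] end (terminal -1, V#4); searched ..#./..#. to 8

PV length from [..#./..#.]: 3 plies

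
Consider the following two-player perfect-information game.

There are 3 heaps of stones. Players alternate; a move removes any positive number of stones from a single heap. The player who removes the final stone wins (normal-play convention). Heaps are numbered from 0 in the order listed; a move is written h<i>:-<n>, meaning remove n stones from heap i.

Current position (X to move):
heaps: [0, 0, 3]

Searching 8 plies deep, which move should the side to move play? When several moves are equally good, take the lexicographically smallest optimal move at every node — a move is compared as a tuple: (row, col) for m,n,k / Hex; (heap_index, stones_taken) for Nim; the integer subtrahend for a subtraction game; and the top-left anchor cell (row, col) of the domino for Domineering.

X's best at [(0,0,3)]: h2:-3

ply 1, X at (0,0,3) | h2:-1=-1→(0,0,2); h2:-2=-1→(0,0,1); h2:-3=+1→(0,0,0)*
ply 2: (0,0,0) is terminal -1 (O); from (0,0,3) depth 8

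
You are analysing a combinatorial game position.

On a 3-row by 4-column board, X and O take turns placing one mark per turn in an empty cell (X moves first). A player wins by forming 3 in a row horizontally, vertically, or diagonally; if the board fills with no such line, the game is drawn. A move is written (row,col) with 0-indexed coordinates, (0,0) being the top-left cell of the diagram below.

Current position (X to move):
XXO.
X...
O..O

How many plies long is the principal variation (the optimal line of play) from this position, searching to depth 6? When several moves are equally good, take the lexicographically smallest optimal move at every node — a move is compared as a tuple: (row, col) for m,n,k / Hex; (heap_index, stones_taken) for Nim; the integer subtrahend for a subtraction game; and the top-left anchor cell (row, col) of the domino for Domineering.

PV length from [XXO./X.../O..O]: 3 plies

p1 X@[XXO./X.../O..O]: (0,3)[XXOX/X.../O..O]-1 (1,1)[XXO./XX../O..O]+1* (1,2)[XXO./X.X./O..O]-1 (1,3)[XXO./X..X/O..O]-1 (2,1)[XXO./X.../OX.O]-1 (2,2)[XXO./X.../O.XO]-1
p2 O@[XXO./XX../O..O]: (0,3)[XXOO/XX../O..O]-1* (1,2)[XXO./XXO./O..O]-1 (1,3)[XXO./XX.O/O..O]-1 (2,1)[XXO./XX../OO.O]-1 (2,2)[XXO./XX../O.OO]-1
p3 X@[XXOO/XX../O..O]: (1,2)[XXOO/XXX./O..O]+1* (1,3)[XXOO/XX.X/O..O]+1 (2,1)[XXOO/XX../OX.O]+1 (2,2)[XXOO/XX../O.XO]+1
p4 O@[XXOO/XXX./O..O] terminal -1; root [XXO./X.../O..O] d6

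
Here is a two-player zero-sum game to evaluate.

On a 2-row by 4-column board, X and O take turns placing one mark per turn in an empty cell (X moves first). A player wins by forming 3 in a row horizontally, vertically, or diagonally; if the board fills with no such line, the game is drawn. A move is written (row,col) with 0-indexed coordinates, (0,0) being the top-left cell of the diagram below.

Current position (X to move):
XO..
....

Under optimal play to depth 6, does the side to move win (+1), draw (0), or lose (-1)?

p1 X@[XO../....]: (0,2)[XOX./....]+0* (0,3)[XO.X/....]+0 (1,0)[XO../X...]+0 (1,1)[XO../.X..]+0 (1,2)[XO../..X.]+0 (1,3)[XO../...X]+0
p2 O@[XOX./....]: (0,3)[XOXO/....]+0* (1,0)[XOX./O...]+0 (1,1)[XOX./.O..]+0 (1,2)[XOX./..O.]+0 (1,3)[XOX./...O]+0
p3 X@[XOXO/....]: (1,0)[XOXO/X...]+0* (1,1)[XOXO/.X..]+0 (1,2)[XOXO/..X.]+0 (1,3)[XOXO/...X]+0
p4 O@[XOXO/X...]: (1,1)[XOXO/XO..]+0* (1,2)[XOXO/X.O.]+0 (1,3)[XOXO/X..O]+0
p5 X@[XOXO/XO..]: (1,2)[XOXO/XOX.]+0* (1,3)[XOXO/XO.X]+0
p6 O@[XOXO/XOX.]: (1,3)[XOXO/XOXO]+0*
p7 X@[XOXO/XOXO] terminal +0; root [XO../....] d6

value(XO../...., X) = 0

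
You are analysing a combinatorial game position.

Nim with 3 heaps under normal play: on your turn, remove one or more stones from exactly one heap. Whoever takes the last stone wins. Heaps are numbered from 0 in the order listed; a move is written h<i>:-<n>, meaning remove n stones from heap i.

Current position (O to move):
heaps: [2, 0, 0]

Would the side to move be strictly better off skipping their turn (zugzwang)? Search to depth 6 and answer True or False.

[(2,0,0)] O move#1: h0:-1:-1/(1,0,0), h0:-2:+1/(0,0,0)*
[(0,0,0)] end (terminal -1, X#2); searched (2,0,0) to 6
if O skipped the turn, X would face:
~ [(2,0,0)] X move#1: h0:-1:-1/(1,0,0), h0:-2:+1/(0,0,0)*
~ [(0,0,0)] end (terminal -1, O#2); searched (2,0,0) to 6
compare (O): move=+1 vs pass=-1

zugzwang((2,0,0), O) = False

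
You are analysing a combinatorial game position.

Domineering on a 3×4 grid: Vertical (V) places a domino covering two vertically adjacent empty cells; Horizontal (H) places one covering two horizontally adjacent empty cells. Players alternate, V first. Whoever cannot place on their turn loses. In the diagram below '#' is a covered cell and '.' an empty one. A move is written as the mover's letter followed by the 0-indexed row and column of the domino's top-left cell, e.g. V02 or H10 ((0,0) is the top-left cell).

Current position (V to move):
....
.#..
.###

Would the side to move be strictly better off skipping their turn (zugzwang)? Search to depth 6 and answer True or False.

zugzwang(..../.#../.###, V) = False

ply 1, V at ..../.#../.### | V00=-1→#.../##../.###; V02=+1→..#./.##./.###*; V03=+1→...#/.#.#/.###; V10=-1→..../##../####
ply 2, H at ..#./.##./.### | H00=-1→###./.##./.###*
ply 3, V at ###./.##./.### | V03=+1→####/.###/.###*; V10=+1→###./###./####
ply 4: ####/.###/.### is terminal -1 (H); from ..../.#../.### depth 6
if V skipped the turn, H would face:
~ ply 1, H at ..../.#../.### | H00=-1→##../.#../.###; H01=-1→.##./.#../.###; H02=+1→..##/.#../.###*; H12=+1→..../.###/.###
~ ply 2, V at ..##/.#../.### | V00=-1→#.##/##../.###*; V10=-1→..##/##../####
~ ply 3, H at #.##/##../.### | H12=+1→#.##/####/.###*
~ ply 4: #.##/####/.### is terminal -1 (V); from ..../.#../.### depth 6
compare (V): move=+1 vs pass=-1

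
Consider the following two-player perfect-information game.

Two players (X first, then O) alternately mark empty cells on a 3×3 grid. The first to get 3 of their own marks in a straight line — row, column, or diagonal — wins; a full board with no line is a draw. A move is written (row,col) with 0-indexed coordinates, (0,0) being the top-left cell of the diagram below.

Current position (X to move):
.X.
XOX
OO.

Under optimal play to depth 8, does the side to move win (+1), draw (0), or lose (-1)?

ply 1, X at .X./XOX/OO. | (0,0)=-1→XX./XOX/OO.*; (0,2)=-1→.XX/XOX/OO.; (2,2)=-1→.X./XOX/OOX
ply 2, O at XX./XOX/OO. | (0,2)=+1→XXO/XOX/OO.*; (2,2)=+1→XX./XOX/OOO
ply 3: XXO/XOX/OO. is terminal -1 (X); from .X./XOX/OO. depth 8

value(.X./XOX/OO., X) = -1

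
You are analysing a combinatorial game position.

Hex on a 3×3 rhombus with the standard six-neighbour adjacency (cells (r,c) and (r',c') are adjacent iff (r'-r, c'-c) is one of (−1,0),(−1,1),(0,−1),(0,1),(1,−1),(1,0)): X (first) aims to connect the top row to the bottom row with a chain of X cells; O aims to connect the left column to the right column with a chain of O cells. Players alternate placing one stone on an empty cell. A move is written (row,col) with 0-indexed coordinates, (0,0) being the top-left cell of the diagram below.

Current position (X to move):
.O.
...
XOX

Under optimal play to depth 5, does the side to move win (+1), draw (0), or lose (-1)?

p1 X@[.O./.../XOX]: (0,0)[XO./.../XOX]+1* (0,2)[.OX/.../XOX]+1 (1,0)[.O./X../XOX]+1 (1,1)[.O./.X./XOX]-1 (1,2)[.O./..X/XOX]-1
p2 O@[XO./.../XOX]: (0,2)[XOO/.../XOX]-1* (1,0)[XO./O../XOX]-1 (1,1)[XO./.O./XOX]-1 (1,2)[XO./..O/XOX]-1
p3 X@[XOO/.../XOX]: (1,0)[XOO/X../XOX]+1* (1,1)[XOO/.X./XOX]-1 (1,2)[XOO/..X/XOX]-1
p4 O@[XOO/X../XOX] terminal -1; root [.O./.../XOX] d5

value(.O./.../XOX, X) = +1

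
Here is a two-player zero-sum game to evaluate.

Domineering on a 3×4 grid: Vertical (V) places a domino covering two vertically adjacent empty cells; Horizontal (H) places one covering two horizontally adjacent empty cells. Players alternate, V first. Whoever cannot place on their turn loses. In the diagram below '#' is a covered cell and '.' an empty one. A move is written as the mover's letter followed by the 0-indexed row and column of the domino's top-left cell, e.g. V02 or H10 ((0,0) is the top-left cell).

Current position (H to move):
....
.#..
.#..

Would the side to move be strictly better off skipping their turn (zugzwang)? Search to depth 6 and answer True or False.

zugzwang(..../.#../.#.., H) = False

ply 1, H at ..../.#../.#.. | H00=-1→##../.#../.#..; H01=-1→.##./.#../.#..; H02=-1→..##/.#../.#..; H12=+1→..../.###/.#..*; H22=-1→..../.#../.###
ply 2, V at ..../.###/.#.. | V00=-1→#.../####/.#..*; V10=-1→..../####/##..
ply 3, H at #.../####/.#.. | H01=+1→###./####/.#..*; H02=+1→#.##/####/.#..; H22=+1→#.../####/.###
ply 4: ###./####/.#.. is terminal -1 (V); from ..../.#../.#.. depth 6
pass branch (V moves first from the same position):
  | ply 1, V at ..../.#../.#.. | V00=-1→#.../##../.#..; V02=+1→..#./.##./.#..*; V03=+1→...#/.#.#/.#..; V10=-1→..../##../##..; V12=+1→..../.##./.##.; V13=+1→..../.#.#/.#.#
  | ply 2, H at ..#./.##./.#.. | H00=-1→###./.##./.#..*; H22=-1→..#./.##./.###
  | ply 3, V at ###./.##./.#.. | V03=+1→####/.###/.#..*; V10=+1→###./###./##..; V13=+1→###./.###/.#.#
  | ply 4, H at ####/.###/.#.. | H22=-1→####/.###/.###*
  | ply 5, V at ####/.###/.### | V10=+1→####/####/####*
  | ply 6: ####/####/#### is terminal -1 (H); from ..../.#../.#.. depth 6
H moving scores +1; H passing scores -1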